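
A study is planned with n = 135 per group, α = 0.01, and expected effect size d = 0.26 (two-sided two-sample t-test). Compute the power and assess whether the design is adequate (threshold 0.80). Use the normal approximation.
Power ≈ 0.33; the study is underpowered (power < 0.80)

Power calculation (two-sample t-test, normal approximation):
z_β = d · √(n/2) - z_{α/2}
z_β = 0.26 · √(135/2) - 2.576
z_β = 0.26 · 8.216 - 2.576
z_β = -0.440

Power = Φ(z_β) = Φ(-0.440) ≈ 0.330

Effect size d = 0.26 is small by Cohen's convention (0.2/0.5/0.8).

Threshold: power ≥ 0.80 is conventionally adequate.
Power ≈ 0.33 → the study is underpowered (power < 0.80).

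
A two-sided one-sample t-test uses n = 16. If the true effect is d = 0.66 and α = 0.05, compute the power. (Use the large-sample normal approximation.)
Power ≈ 0.75

Power calculation (one-sample t-test, normal approximation):
z_β = d · √n - z_{α/2}
z_β = 0.66 · √16 - 1.960
z_β = 0.66 · 4.000 - 1.960
z_β = 0.680

Power = Φ(z_β) = Φ(0.680) ≈ 0.752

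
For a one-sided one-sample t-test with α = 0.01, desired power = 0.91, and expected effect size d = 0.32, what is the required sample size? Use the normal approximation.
n = 132

Sample size formula (one-sample t-test, normal approximation):
n = ((z_α + z_β) / d)²

z_α = 2.326 (for α = 0.01, one-sided)
z_β = 1.341 (for power = 0.91)
d = 0.32

n = ((2.326 + 1.341) / 0.32)²
n = (11.459)²
n ≈ 131.31
Round up to the next whole number: n = 132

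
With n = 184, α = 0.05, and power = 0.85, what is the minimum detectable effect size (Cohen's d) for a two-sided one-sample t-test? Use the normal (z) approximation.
d ≈ 0.22

Minimum detectable effect (one-sample t-test, normal approximation):
d = (z_{α/2} + z_β) / √n
d = (1.960 + 1.036) / √184
d = 2.996 / 13.565
d ≈ 0.22

By Cohen's convention (0.2 small / 0.5 medium / 0.8 large): small effect.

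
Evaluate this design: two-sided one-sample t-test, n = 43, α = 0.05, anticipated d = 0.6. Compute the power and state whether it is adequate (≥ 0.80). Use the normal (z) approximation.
Power ≈ 0.98; the study is adequately powered (power ≥ 0.80)

Power calculation (one-sample t-test, normal approximation):
z_β = d · √n - z_{α/2}
z_β = 0.6 · √43 - 1.960
z_β = 0.6 · 6.557 - 1.960
z_β = 1.974

Power = Φ(z_β) = Φ(1.974) ≈ 0.976

Effect size d = 0.6 is medium by Cohen's convention (0.2/0.5/0.8).

Threshold: power ≥ 0.80 is conventionally adequate.
Power ≈ 0.98 → the study is adequately powered (power ≥ 0.80).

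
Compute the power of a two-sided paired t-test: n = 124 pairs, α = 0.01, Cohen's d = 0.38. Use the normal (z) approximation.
Power ≈ 0.95

Power calculation (paired t-test, normal approximation):
z_β = d · √n - z_{α/2}
z_β = 0.38 · √124 - 2.576
z_β = 0.38 · 11.136 - 2.576
z_β = 1.656

Power = Φ(z_β) = Φ(1.656) ≈ 0.951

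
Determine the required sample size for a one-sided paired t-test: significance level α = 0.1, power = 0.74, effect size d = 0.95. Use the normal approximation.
n = 5 pairs

Sample size formula (paired t-test, normal approximation):
n = ((z_α + z_β) / d)²

z_α = 1.282 (for α = 0.1, one-sided)
z_β = 0.643 (for power = 0.74)
d = 0.95

n = ((1.282 + 0.643) / 0.95)²
n = (2.026)²
n ≈ 4.10
Round up to the next whole number: n = 5 pairs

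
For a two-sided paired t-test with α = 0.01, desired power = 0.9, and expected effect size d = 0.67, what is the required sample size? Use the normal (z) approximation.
n = 34 pairs

Sample size formula (paired t-test, normal approximation):
n = ((z_{α/2} + z_β) / d)²

z_{α/2} = 2.576 (for α = 0.01, two-sided)
z_β = 1.282 (for power = 0.9)
d = 0.67

n = ((2.576 + 1.282) / 0.67)²
n = (5.758)²
n ≈ 33.15
Round up to the next whole number: n = 34 pairs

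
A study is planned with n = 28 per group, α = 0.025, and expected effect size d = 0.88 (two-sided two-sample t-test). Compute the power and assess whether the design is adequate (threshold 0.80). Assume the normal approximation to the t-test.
Power ≈ 0.85; the study is adequately powered (power ≥ 0.80)

Power calculation (two-sample t-test, normal approximation):
z_β = d · √(n/2) - z_{α/2}
z_β = 0.88 · √(28/2) - 2.241
z_β = 0.88 · 3.742 - 2.241
z_β = 1.051

Power = Φ(z_β) = Φ(1.051) ≈ 0.853

Effect size d = 0.88 is large by Cohen's convention (0.2/0.5/0.8).

Threshold: power ≥ 0.80 is conventionally adequate.
Power ≈ 0.85 → the study is adequately powered (power ≥ 0.80).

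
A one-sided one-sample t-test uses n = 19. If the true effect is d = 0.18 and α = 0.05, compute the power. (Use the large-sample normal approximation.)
Power ≈ 0.19

Power calculation (one-sample t-test, normal approximation):
z_β = d · √n - z_α
z_β = 0.18 · √19 - 1.645
z_β = 0.18 · 4.359 - 1.645
z_β = -0.860

Power = Φ(z_β) = Φ(-0.860) ≈ 0.195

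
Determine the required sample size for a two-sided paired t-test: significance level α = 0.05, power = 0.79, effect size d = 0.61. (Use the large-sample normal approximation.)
n = 21 pairs

Sample size formula (paired t-test, normal approximation):
n = ((z_{α/2} + z_β) / d)²

z_{α/2} = 1.960 (for α = 0.05, two-sided)
z_β = 0.806 (for power = 0.79)
d = 0.61

n = ((1.960 + 0.806) / 0.61)²
n = (4.534)²
n ≈ 20.56
Round up to the next whole number: n = 21 pairs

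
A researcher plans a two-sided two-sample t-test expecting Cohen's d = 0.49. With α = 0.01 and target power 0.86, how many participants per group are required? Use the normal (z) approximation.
n = 112 per group

Sample size formula (two-sample t-test, normal approximation):
n = 2 · ((z_{α/2} + z_β) / d)²

z_{α/2} = 2.576 (for α = 0.01, two-sided)
z_β = 1.080 (for power = 0.86)
d = 0.49

n = 2 · ((2.576 + 1.080) / 0.49)²
n = 2 · (7.461)²
n ≈ 111.33
Round up to the next whole number: n = 112 per group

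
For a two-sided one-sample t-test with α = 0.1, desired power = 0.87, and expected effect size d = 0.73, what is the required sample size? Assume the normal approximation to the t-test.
n = 15

Sample size formula (one-sample t-test, normal approximation):
n = ((z_{α/2} + z_β) / d)²

z_{α/2} = 1.645 (for α = 0.1, two-sided)
z_β = 1.126 (for power = 0.87)
d = 0.73

n = ((1.645 + 1.126) / 0.73)²
n = (3.796)²
n ≈ 14.41
Round up to the next whole number: n = 15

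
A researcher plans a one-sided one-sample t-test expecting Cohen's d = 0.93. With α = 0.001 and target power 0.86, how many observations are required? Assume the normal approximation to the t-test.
n = 21

Sample size formula (one-sample t-test, normal approximation):
n = ((z_α + z_β) / d)²

z_α = 3.090 (for α = 0.001, one-sided)
z_β = 1.080 (for power = 0.86)
d = 0.93

n = ((3.090 + 1.080) / 0.93)²
n = (4.484)²
n ≈ 20.11
Round up to the next whole number: n = 21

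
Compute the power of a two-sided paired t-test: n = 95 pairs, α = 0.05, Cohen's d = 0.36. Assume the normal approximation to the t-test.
Power ≈ 0.94

Power calculation (paired t-test, normal approximation):
z_β = d · √n - z_{α/2}
z_β = 0.36 · √95 - 1.960
z_β = 0.36 · 9.747 - 1.960
z_β = 1.549

Power = Φ(z_β) = Φ(1.549) ≈ 0.939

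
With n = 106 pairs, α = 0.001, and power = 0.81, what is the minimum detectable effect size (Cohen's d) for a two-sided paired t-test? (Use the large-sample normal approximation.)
d ≈ 0.40

Minimum detectable effect (paired t-test, normal approximation):
d = (z_{α/2} + z_β) / √n
d = (3.291 + 0.878) / √106
d = 4.168 / 10.296
d ≈ 0.40

By Cohen's convention (0.2 small / 0.5 medium / 0.8 large): small effect.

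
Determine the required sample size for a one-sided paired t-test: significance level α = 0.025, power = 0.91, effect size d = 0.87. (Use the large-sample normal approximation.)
n = 15 pairs

Sample size formula (paired t-test, normal approximation):
n = ((z_α + z_β) / d)²

z_α = 1.960 (for α = 0.025, one-sided)
z_β = 1.341 (for power = 0.91)
d = 0.87

n = ((1.960 + 1.341) / 0.87)²
n = (3.794)²
n ≈ 14.39
Round up to the next whole number: n = 15 pairs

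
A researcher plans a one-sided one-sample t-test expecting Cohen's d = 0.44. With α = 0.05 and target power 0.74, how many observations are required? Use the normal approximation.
n = 28

Sample size formula (one-sample t-test, normal approximation):
n = ((z_α + z_β) / d)²

z_α = 1.645 (for α = 0.05, one-sided)
z_β = 0.643 (for power = 0.74)
d = 0.44

n = ((1.645 + 0.643) / 0.44)²
n = (5.200)²
n ≈ 27.04
Round up to the next whole number: n = 28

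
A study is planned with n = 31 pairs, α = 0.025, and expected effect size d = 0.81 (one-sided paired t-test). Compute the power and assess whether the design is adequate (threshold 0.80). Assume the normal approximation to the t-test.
Power ≈ 0.99; the study is adequately powered (power ≥ 0.80)

Power calculation (paired t-test, normal approximation):
z_β = d · √n - z_α
z_β = 0.81 · √31 - 1.960
z_β = 0.81 · 5.568 - 1.960
z_β = 2.550

Power = Φ(z_β) = Φ(2.550) ≈ 0.995

Effect size d = 0.81 is large by Cohen's convention (0.2/0.5/0.8).

Threshold: power ≥ 0.80 is conventionally adequate.
Power ≈ 0.99 → the study is adequately powered (power ≥ 0.80).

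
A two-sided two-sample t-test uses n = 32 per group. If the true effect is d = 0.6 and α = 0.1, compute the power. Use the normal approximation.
Power ≈ 0.77

Power calculation (two-sample t-test, normal approximation):
z_β = d · √(n/2) - z_{α/2}
z_β = 0.6 · √(32/2) - 1.645
z_β = 0.6 · 4.000 - 1.645
z_β = 0.755

Power = Φ(z_β) = Φ(0.755) ≈ 0.775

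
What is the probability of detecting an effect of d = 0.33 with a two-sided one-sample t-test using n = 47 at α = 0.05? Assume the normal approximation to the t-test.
Power ≈ 0.62

Power calculation (one-sample t-test, normal approximation):
z_β = d · √n - z_{α/2}
z_β = 0.33 · √47 - 1.960
z_β = 0.33 · 6.856 - 1.960
z_β = 0.302

Power = Φ(z_β) = Φ(0.302) ≈ 0.619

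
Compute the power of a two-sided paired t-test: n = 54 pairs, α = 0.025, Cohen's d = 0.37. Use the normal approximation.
Power ≈ 0.68

Power calculation (paired t-test, normal approximation):
z_β = d · √n - z_{α/2}
z_β = 0.37 · √54 - 2.241
z_β = 0.37 · 7.348 - 2.241
z_β = 0.478

Power = Φ(z_β) = Φ(0.478) ≈ 0.684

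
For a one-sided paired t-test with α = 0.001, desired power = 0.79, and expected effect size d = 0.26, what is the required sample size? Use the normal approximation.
n = 225 pairs

Sample size formula (paired t-test, normal approximation):
n = ((z_α + z_β) / d)²

z_α = 3.090 (for α = 0.001, one-sided)
z_β = 0.806 (for power = 0.79)
d = 0.26

n = ((3.090 + 0.806) / 0.26)²
n = (14.985)²
n ≈ 224.55
Round up to the next whole number: n = 225 pairs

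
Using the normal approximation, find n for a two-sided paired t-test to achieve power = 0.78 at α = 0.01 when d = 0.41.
n = 67 pairs

Sample size formula (paired t-test, normal approximation):
n = ((z_{α/2} + z_β) / d)²

z_{α/2} = 2.576 (for α = 0.01, two-sided)
z_β = 0.772 (for power = 0.78)
d = 0.41

n = ((2.576 + 0.772) / 0.41)²
n = (8.166)²
n ≈ 66.68
Round up to the next whole number: n = 67 pairs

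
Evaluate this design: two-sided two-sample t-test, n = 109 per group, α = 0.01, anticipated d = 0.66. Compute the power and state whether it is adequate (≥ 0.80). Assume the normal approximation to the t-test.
Power ≈ 0.99; the study is adequately powered (power ≥ 0.80)

Power calculation (two-sample t-test, normal approximation):
z_β = d · √(n/2) - z_{α/2}
z_β = 0.66 · √(109/2) - 2.576
z_β = 0.66 · 7.382 - 2.576
z_β = 2.297

Power = Φ(z_β) = Φ(2.297) ≈ 0.989

Effect size d = 0.66 is medium by Cohen's convention (0.2/0.5/0.8).

Threshold: power ≥ 0.80 is conventionally adequate.
Power ≈ 0.99 → the study is adequately powered (power ≥ 0.80).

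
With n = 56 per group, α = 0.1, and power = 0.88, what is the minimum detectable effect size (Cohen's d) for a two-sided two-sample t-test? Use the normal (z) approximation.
d ≈ 0.53

Minimum detectable effect (two-sample t-test, normal approximation):
d = (z_{α/2} + z_β) / √(n/2)
d = (1.645 + 1.175) / √(56/2)
d = 2.820 / 5.292
d ≈ 0.53

By Cohen's convention (0.2 small / 0.5 medium / 0.8 large): medium effect.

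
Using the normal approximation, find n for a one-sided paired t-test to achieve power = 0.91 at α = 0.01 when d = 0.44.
n = 70 pairs

Sample size formula (paired t-test, normal approximation):
n = ((z_α + z_β) / d)²

z_α = 2.326 (for α = 0.01, one-sided)
z_β = 1.341 (for power = 0.91)
d = 0.44

n = ((2.326 + 1.341) / 0.44)²
n = (8.334)²
n ≈ 69.46
Round up to the next whole number: n = 70 pairs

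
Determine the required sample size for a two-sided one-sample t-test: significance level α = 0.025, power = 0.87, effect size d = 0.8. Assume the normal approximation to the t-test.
n = 18

Sample size formula (one-sample t-test, normal approximation):
n = ((z_{α/2} + z_β) / d)²

z_{α/2} = 2.241 (for α = 0.025, two-sided)
z_β = 1.126 (for power = 0.87)
d = 0.8

n = ((2.241 + 1.126) / 0.8)²
n = (4.209)²
n ≈ 17.72
Round up to the next whole number: n = 18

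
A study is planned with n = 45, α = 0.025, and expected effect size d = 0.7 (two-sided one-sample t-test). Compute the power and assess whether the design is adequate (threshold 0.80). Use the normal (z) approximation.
Power ≈ 0.99; the study is adequately powered (power ≥ 0.80)

Power calculation (one-sample t-test, normal approximation):
z_β = d · √n - z_{α/2}
z_β = 0.7 · √45 - 2.241
z_β = 0.7 · 6.708 - 2.241
z_β = 2.454

Power = Φ(z_β) = Φ(2.454) ≈ 0.993

Effect size d = 0.7 is medium by Cohen's convention (0.2/0.5/0.8).

Threshold: power ≥ 0.80 is conventionally adequate.
Power ≈ 0.99 → the study is adequately powered (power ≥ 0.80).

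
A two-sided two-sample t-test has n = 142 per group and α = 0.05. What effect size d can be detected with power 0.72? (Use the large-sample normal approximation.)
d ≈ 0.30

Minimum detectable effect (two-sample t-test, normal approximation):
d = (z_{α/2} + z_β) / √(n/2)
d = (1.960 + 0.583) / √(142/2)
d = 2.543 / 8.426
d ≈ 0.30

By Cohen's convention (0.2 small / 0.5 medium / 0.8 large): small effect.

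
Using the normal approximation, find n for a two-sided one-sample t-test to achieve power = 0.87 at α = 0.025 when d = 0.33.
n = 105

Sample size formula (one-sample t-test, normal approximation):
n = ((z_{α/2} + z_β) / d)²

z_{α/2} = 2.241 (for α = 0.025, two-sided)
z_β = 1.126 (for power = 0.87)
d = 0.33

n = ((2.241 + 1.126) / 0.33)²
n = (10.203)²
n ≈ 104.10
Round up to the next whole number: n = 105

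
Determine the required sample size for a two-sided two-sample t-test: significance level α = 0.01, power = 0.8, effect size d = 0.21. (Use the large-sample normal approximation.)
n = 530 per group

Sample size formula (two-sample t-test, normal approximation):
n = 2 · ((z_{α/2} + z_β) / d)²

z_{α/2} = 2.576 (for α = 0.01, two-sided)
z_β = 0.842 (for power = 0.8)
d = 0.21

n = 2 · ((2.576 + 0.842) / 0.21)²
n = 2 · (16.276)²
n ≈ 529.82
Round up to the next whole number: n = 530 per group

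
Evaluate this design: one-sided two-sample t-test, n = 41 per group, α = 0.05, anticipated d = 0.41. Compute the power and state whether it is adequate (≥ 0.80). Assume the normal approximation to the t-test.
Power ≈ 0.58; the study is underpowered (power < 0.80)

Power calculation (two-sample t-test, normal approximation):
z_β = d · √(n/2) - z_α
z_β = 0.41 · √(41/2) - 1.645
z_β = 0.41 · 4.528 - 1.645
z_β = 0.212

Power = Φ(z_β) = Φ(0.212) ≈ 0.584

Effect size d = 0.41 is small by Cohen's convention (0.2/0.5/0.8).

Threshold: power ≥ 0.80 is conventionally adequate.
Power ≈ 0.58 → the study is underpowered (power < 0.80).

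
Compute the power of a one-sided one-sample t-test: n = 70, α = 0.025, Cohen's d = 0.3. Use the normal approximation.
Power ≈ 0.71

Power calculation (one-sample t-test, normal approximation):
z_β = d · √n - z_α
z_β = 0.3 · √70 - 1.960
z_β = 0.3 · 8.367 - 1.960
z_β = 0.550

Power = Φ(z_β) = Φ(0.550) ≈ 0.709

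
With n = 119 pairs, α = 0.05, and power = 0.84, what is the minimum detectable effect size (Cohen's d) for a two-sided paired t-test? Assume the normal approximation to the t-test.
d ≈ 0.27

Minimum detectable effect (paired t-test, normal approximation):
d = (z_{α/2} + z_β) / √n
d = (1.960 + 0.994) / √119
d = 2.954 / 10.909
d ≈ 0.27

By Cohen's convention (0.2 small / 0.5 medium / 0.8 large): small effect.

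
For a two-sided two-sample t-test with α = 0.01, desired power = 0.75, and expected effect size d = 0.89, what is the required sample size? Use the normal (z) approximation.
n = 27 per group

Sample size formula (two-sample t-test, normal approximation):
n = 2 · ((z_{α/2} + z_β) / d)²

z_{α/2} = 2.576 (for α = 0.01, two-sided)
z_β = 0.674 (for power = 0.75)
d = 0.89

n = 2 · ((2.576 + 0.674) / 0.89)²
n = 2 · (3.652)²
n ≈ 26.67
Round up to the next whole number: n = 27 per group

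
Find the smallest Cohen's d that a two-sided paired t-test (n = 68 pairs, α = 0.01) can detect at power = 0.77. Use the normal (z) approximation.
d ≈ 0.40

Minimum detectable effect (paired t-test, normal approximation):
d = (z_{α/2} + z_β) / √n
d = (2.576 + 0.739) / √68
d = 3.315 / 8.246
d ≈ 0.40

By Cohen's convention (0.2 small / 0.5 medium / 0.8 large): small effect.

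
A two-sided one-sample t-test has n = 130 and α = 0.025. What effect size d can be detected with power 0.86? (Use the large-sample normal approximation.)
d ≈ 0.29

Minimum detectable effect (one-sample t-test, normal approximation):
d = (z_{α/2} + z_β) / √n
d = (2.241 + 1.080) / √130
d = 3.322 / 11.402
d ≈ 0.29

By Cohen's convention (0.2 small / 0.5 medium / 0.8 large): small effect.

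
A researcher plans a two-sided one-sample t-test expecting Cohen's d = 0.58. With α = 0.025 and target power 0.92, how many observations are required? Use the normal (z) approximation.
n = 40

Sample size formula (one-sample t-test, normal approximation):
n = ((z_{α/2} + z_β) / d)²

z_{α/2} = 2.241 (for α = 0.025, two-sided)
z_β = 1.405 (for power = 0.92)
d = 0.58

n = ((2.241 + 1.405) / 0.58)²
n = (6.286)²
n ≈ 39.51
Round up to the next whole number: n = 40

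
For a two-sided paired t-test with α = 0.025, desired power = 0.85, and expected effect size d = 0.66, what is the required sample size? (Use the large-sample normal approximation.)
n = 25 pairs

Sample size formula (paired t-test, normal approximation):
n = ((z_{α/2} + z_β) / d)²

z_{α/2} = 2.241 (for α = 0.025, two-sided)
z_β = 1.036 (for power = 0.85)
d = 0.66

n = ((2.241 + 1.036) / 0.66)²
n = (4.965)²
n ≈ 24.65
Round up to the next whole number: n = 25 pairs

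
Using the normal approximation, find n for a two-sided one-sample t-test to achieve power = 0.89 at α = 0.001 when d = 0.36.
n = 158

Sample size formula (one-sample t-test, normal approximation):
n = ((z_{α/2} + z_β) / d)²

z_{α/2} = 3.291 (for α = 0.001, two-sided)
z_β = 1.227 (for power = 0.89)
d = 0.36

n = ((3.291 + 1.227) / 0.36)²
n = (12.550)²
n ≈ 157.50
Round up to the next whole number: n = 158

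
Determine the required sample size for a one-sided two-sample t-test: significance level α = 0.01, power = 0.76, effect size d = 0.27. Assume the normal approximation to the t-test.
n = 253 per group

Sample size formula (two-sample t-test, normal approximation):
n = 2 · ((z_α + z_β) / d)²

z_α = 2.326 (for α = 0.01, one-sided)
z_β = 0.706 (for power = 0.76)
d = 0.27

n = 2 · ((2.326 + 0.706) / 0.27)²
n = 2 · (11.230)²
n ≈ 252.23
Round up to the next whole number: n = 253 per group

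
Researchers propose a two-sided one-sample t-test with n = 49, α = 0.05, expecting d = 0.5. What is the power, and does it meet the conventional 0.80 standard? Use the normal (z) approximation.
Power ≈ 0.94; the study is adequately powered (power ≥ 0.80)

Power calculation (one-sample t-test, normal approximation):
z_β = d · √n - z_{α/2}
z_β = 0.5 · √49 - 1.960
z_β = 0.5 · 7.000 - 1.960
z_β = 1.540

Power = Φ(z_β) = Φ(1.540) ≈ 0.938

Effect size d = 0.5 is medium by Cohen's convention (0.2/0.5/0.8).

Threshold: power ≥ 0.80 is conventionally adequate.
Power ≈ 0.94 → the study is adequately powered (power ≥ 0.80).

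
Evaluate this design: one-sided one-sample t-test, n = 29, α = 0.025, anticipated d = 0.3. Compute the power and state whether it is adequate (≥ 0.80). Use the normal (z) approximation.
Power ≈ 0.37; the study is underpowered (power < 0.80)

Power calculation (one-sample t-test, normal approximation):
z_β = d · √n - z_α
z_β = 0.3 · √29 - 1.960
z_β = 0.3 · 5.385 - 1.960
z_β = -0.344

Power = Φ(z_β) = Φ(-0.344) ≈ 0.365

Effect size d = 0.3 is small by Cohen's convention (0.2/0.5/0.8).

Threshold: power ≥ 0.80 is conventionally adequate.
Power ≈ 0.37 → the study is underpowered (power < 0.80).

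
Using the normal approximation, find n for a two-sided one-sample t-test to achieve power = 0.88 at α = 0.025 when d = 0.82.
n = 18

Sample size formula (one-sample t-test, normal approximation):
n = ((z_{α/2} + z_β) / d)²

z_{α/2} = 2.241 (for α = 0.025, two-sided)
z_β = 1.175 (for power = 0.88)
d = 0.82

n = ((2.241 + 1.175) / 0.82)²
n = (4.166)²
n ≈ 17.36
Round up to the next whole number: n = 18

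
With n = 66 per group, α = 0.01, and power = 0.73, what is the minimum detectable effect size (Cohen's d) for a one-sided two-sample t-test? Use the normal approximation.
d ≈ 0.51

Minimum detectable effect (two-sample t-test, normal approximation):
d = (z_α + z_β) / √(n/2)
d = (2.326 + 0.613) / √(66/2)
d = 2.939 / 5.745
d ≈ 0.51

By Cohen's convention (0.2 small / 0.5 medium / 0.8 large): medium effect.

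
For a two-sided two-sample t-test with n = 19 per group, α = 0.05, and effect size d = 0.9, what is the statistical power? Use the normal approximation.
Power ≈ 0.79

Power calculation (two-sample t-test, normal approximation):
z_β = d · √(n/2) - z_{α/2}
z_β = 0.9 · √(19/2) - 1.960
z_β = 0.9 · 3.082 - 1.960
z_β = 0.814

Power = Φ(z_β) = Φ(0.814) ≈ 0.792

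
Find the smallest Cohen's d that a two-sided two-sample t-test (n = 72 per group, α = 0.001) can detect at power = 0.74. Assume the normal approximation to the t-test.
d ≈ 0.66

Minimum detectable effect (two-sample t-test, normal approximation):
d = (z_{α/2} + z_β) / √(n/2)
d = (3.291 + 0.643) / √(72/2)
d = 3.934 / 6.000
d ≈ 0.66

By Cohen's convention (0.2 small / 0.5 medium / 0.8 large): medium effect.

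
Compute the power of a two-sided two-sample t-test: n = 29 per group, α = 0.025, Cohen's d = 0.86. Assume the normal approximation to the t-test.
Power ≈ 0.85

Power calculation (two-sample t-test, normal approximation):
z_β = d · √(n/2) - z_{α/2}
z_β = 0.86 · √(29/2) - 2.241
z_β = 0.86 · 3.808 - 2.241
z_β = 1.033

Power = Φ(z_β) = Φ(1.033) ≈ 0.849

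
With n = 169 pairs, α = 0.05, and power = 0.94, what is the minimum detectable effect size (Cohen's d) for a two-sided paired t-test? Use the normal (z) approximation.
d ≈ 0.27

Minimum detectable effect (paired t-test, normal approximation):
d = (z_{α/2} + z_β) / √n
d = (1.960 + 1.555) / √169
d = 3.515 / 13.000
d ≈ 0.27

By Cohen's convention (0.2 small / 0.5 medium / 0.8 large): small effect.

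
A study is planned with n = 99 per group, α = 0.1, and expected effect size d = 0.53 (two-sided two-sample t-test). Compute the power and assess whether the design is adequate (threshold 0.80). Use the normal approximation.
Power ≈ 0.98; the study is adequately powered (power ≥ 0.80)

Power calculation (two-sample t-test, normal approximation):
z_β = d · √(n/2) - z_{α/2}
z_β = 0.53 · √(99/2) - 1.645
z_β = 0.53 · 7.036 - 1.645
z_β = 2.084

Power = Φ(z_β) = Φ(2.084) ≈ 0.981

Effect size d = 0.53 is medium by Cohen's convention (0.2/0.5/0.8).

Threshold: power ≥ 0.80 is conventionally adequate.
Power ≈ 0.98 → the study is adequately powered (power ≥ 0.80).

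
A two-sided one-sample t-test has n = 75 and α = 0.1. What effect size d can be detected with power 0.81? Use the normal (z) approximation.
d ≈ 0.29

Minimum detectable effect (one-sample t-test, normal approximation):
d = (z_{α/2} + z_β) / √n
d = (1.645 + 0.878) / √75
d = 2.523 / 8.660
d ≈ 0.29

By Cohen's convention (0.2 small / 0.5 medium / 0.8 large): small effect.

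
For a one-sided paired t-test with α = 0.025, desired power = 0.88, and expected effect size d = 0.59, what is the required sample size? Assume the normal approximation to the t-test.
n = 29 pairs

Sample size formula (paired t-test, normal approximation):
n = ((z_α + z_β) / d)²

z_α = 1.960 (for α = 0.025, one-sided)
z_β = 1.175 (for power = 0.88)
d = 0.59

n = ((1.960 + 1.175) / 0.59)²
n = (5.314)²
n ≈ 28.24
Round up to the next whole number: n = 29 pairs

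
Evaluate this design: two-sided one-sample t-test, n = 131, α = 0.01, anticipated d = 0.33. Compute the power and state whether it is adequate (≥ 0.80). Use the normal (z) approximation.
Power ≈ 0.89; the study is adequately powered (power ≥ 0.80)

Power calculation (one-sample t-test, normal approximation):
z_β = d · √n - z_{α/2}
z_β = 0.33 · √131 - 2.576
z_β = 0.33 · 11.446 - 2.576
z_β = 1.201

Power = Φ(z_β) = Φ(1.201) ≈ 0.885

Effect size d = 0.33 is small by Cohen's convention (0.2/0.5/0.8).

Threshold: power ≥ 0.80 is conventionally adequate.
Power ≈ 0.89 → the study is adequately powered (power ≥ 0.80).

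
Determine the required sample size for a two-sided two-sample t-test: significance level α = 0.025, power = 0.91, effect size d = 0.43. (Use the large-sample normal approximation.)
n = 139 per group

Sample size formula (two-sample t-test, normal approximation):
n = 2 · ((z_{α/2} + z_β) / d)²

z_{α/2} = 2.241 (for α = 0.025, two-sided)
z_β = 1.341 (for power = 0.91)
d = 0.43

n = 2 · ((2.241 + 1.341) / 0.43)²
n = 2 · (8.330)²
n ≈ 138.78
Round up to the next whole number: n = 139 per group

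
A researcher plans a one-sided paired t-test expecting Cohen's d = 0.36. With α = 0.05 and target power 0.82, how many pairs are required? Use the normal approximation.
n = 51 pairs

Sample size formula (paired t-test, normal approximation):
n = ((z_α + z_β) / d)²

z_α = 1.645 (for α = 0.05, one-sided)
z_β = 0.915 (for power = 0.82)
d = 0.36

n = ((1.645 + 0.915) / 0.36)²
n = (7.111)²
n ≈ 50.57
Round up to the next whole number: n = 51 pairs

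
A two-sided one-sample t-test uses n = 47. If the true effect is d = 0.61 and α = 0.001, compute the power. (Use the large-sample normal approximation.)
Power ≈ 0.81

Power calculation (one-sample t-test, normal approximation):
z_β = d · √n - z_{α/2}
z_β = 0.61 · √47 - 3.291
z_β = 0.61 · 6.856 - 3.291
z_β = 0.891

Power = Φ(z_β) = Φ(0.891) ≈ 0.814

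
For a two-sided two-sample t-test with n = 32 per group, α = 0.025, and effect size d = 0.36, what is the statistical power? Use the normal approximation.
Power ≈ 0.21

Power calculation (two-sample t-test, normal approximation):
z_β = d · √(n/2) - z_{α/2}
z_β = 0.36 · √(32/2) - 2.241
z_β = 0.36 · 4.000 - 2.241
z_β = -0.801

Power = Φ(z_β) = Φ(-0.801) ≈ 0.211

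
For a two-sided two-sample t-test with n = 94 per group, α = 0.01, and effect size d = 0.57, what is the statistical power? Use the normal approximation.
Power ≈ 0.91

Power calculation (two-sample t-test, normal approximation):
z_β = d · √(n/2) - z_{α/2}
z_β = 0.57 · √(94/2) - 2.576
z_β = 0.57 · 6.856 - 2.576
z_β = 1.332

Power = Φ(z_β) = Φ(1.332) ≈ 0.909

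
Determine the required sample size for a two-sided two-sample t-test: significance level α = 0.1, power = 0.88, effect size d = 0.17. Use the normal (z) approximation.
n = 551 per group

Sample size formula (two-sample t-test, normal approximation):
n = 2 · ((z_{α/2} + z_β) / d)²

z_{α/2} = 1.645 (for α = 0.1, two-sided)
z_β = 1.175 (for power = 0.88)
d = 0.17

n = 2 · ((1.645 + 1.175) / 0.17)²
n = 2 · (16.588)²
n ≈ 550.32
Round up to the next whole number: n = 551 per group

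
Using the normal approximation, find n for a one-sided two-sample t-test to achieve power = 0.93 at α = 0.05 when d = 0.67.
n = 44 per group

Sample size formula (two-sample t-test, normal approximation):
n = 2 · ((z_α + z_β) / d)²

z_α = 1.645 (for α = 0.05, one-sided)
z_β = 1.476 (for power = 0.93)
d = 0.67

n = 2 · ((1.645 + 1.476) / 0.67)²
n = 2 · (4.658)²
n ≈ 43.39
Round up to the next whole number: n = 44 per group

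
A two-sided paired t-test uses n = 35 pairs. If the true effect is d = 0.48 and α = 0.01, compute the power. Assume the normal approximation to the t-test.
Power ≈ 0.60

Power calculation (paired t-test, normal approximation):
z_β = d · √n - z_{α/2}
z_β = 0.48 · √35 - 2.576
z_β = 0.48 · 5.916 - 2.576
z_β = 0.264

Power = Φ(z_β) = Φ(0.264) ≈ 0.604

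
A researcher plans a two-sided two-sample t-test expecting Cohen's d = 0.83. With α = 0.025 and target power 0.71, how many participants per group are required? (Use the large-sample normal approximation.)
n = 23 per group

Sample size formula (two-sample t-test, normal approximation):
n = 2 · ((z_{α/2} + z_β) / d)²

z_{α/2} = 2.241 (for α = 0.025, two-sided)
z_β = 0.553 (for power = 0.71)
d = 0.83

n = 2 · ((2.241 + 0.553) / 0.83)²
n = 2 · (3.366)²
n ≈ 22.66
Round up to the next whole number: n = 23 per group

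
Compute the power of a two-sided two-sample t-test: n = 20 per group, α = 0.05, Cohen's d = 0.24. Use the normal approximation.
Power ≈ 0.11

Power calculation (two-sample t-test, normal approximation):
z_β = d · √(n/2) - z_{α/2}
z_β = 0.24 · √(20/2) - 1.960
z_β = 0.24 · 3.162 - 1.960
z_β = -1.201

Power = Φ(z_β) = Φ(-1.201) ≈ 0.115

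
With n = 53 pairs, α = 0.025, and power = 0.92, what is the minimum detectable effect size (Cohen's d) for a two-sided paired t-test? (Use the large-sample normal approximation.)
d ≈ 0.50

Minimum detectable effect (paired t-test, normal approximation):
d = (z_{α/2} + z_β) / √n
d = (2.241 + 1.405) / √53
d = 3.646 / 7.280
d ≈ 0.50

By Cohen's convention (0.2 small / 0.5 medium / 0.8 large): medium effect.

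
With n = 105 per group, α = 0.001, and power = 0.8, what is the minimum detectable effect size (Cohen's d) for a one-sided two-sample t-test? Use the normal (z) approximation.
d ≈ 0.54

Minimum detectable effect (two-sample t-test, normal approximation):
d = (z_α + z_β) / √(n/2)
d = (3.090 + 0.842) / √(105/2)
d = 3.932 / 7.246
d ≈ 0.54

By Cohen's convention (0.2 small / 0.5 medium / 0.8 large): medium effect.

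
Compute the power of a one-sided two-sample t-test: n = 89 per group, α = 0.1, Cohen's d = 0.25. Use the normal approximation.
Power ≈ 0.65

Power calculation (two-sample t-test, normal approximation):
z_β = d · √(n/2) - z_α
z_β = 0.25 · √(89/2) - 1.282
z_β = 0.25 · 6.671 - 1.282
z_β = 0.386

Power = Φ(z_β) = Φ(0.386) ≈ 0.650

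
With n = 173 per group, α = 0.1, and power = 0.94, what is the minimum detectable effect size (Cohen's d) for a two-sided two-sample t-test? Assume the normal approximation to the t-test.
d ≈ 0.34

Minimum detectable effect (two-sample t-test, normal approximation):
d = (z_{α/2} + z_β) / √(n/2)
d = (1.645 + 1.555) / √(173/2)
d = 3.200 / 9.301
d ≈ 0.34

By Cohen's convention (0.2 small / 0.5 medium / 0.8 large): small effect.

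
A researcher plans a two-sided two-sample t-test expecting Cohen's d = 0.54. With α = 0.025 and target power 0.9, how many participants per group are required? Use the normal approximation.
n = 86 per group

Sample size formula (two-sample t-test, normal approximation):
n = 2 · ((z_{α/2} + z_β) / d)²

z_{α/2} = 2.241 (for α = 0.025, two-sided)
z_β = 1.282 (for power = 0.9)
d = 0.54

n = 2 · ((2.241 + 1.282) / 0.54)²
n = 2 · (6.524)²
n ≈ 85.13
Round up to the next whole number: n = 86 per group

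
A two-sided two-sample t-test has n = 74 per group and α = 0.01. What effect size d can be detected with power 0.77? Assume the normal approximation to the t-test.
d ≈ 0.54

Minimum detectable effect (two-sample t-test, normal approximation):
d = (z_{α/2} + z_β) / √(n/2)
d = (2.576 + 0.739) / √(74/2)
d = 3.315 / 6.083
d ≈ 0.54

By Cohen's convention (0.2 small / 0.5 medium / 0.8 large): medium effect.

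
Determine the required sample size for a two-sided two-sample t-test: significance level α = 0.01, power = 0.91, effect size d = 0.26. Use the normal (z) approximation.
n = 454 per group

Sample size formula (two-sample t-test, normal approximation):
n = 2 · ((z_{α/2} + z_β) / d)²

z_{α/2} = 2.576 (for α = 0.01, two-sided)
z_β = 1.341 (for power = 0.91)
d = 0.26

n = 2 · ((2.576 + 1.341) / 0.26)²
n = 2 · (15.065)²
n ≈ 453.91
Round up to the next whole number: n = 454 per group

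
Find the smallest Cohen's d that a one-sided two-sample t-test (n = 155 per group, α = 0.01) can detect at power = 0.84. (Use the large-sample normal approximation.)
d ≈ 0.38

Minimum detectable effect (two-sample t-test, normal approximation):
d = (z_α + z_β) / √(n/2)
d = (2.326 + 0.994) / √(155/2)
d = 3.321 / 8.803
d ≈ 0.38

By Cohen's convention (0.2 small / 0.5 medium / 0.8 large): small effect.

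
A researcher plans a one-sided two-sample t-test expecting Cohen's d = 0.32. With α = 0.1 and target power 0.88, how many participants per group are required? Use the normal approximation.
n = 118 per group

Sample size formula (two-sample t-test, normal approximation):
n = 2 · ((z_α + z_β) / d)²

z_α = 1.282 (for α = 0.1, one-sided)
z_β = 1.175 (for power = 0.88)
d = 0.32

n = 2 · ((1.282 + 1.175) / 0.32)²
n = 2 · (7.678)²
n ≈ 117.90
Round up to the next whole number: n = 118 per group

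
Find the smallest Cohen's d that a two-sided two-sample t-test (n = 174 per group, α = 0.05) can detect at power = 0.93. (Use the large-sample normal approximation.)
d ≈ 0.37

Minimum detectable effect (two-sample t-test, normal approximation):
d = (z_{α/2} + z_β) / √(n/2)
d = (1.960 + 1.476) / √(174/2)
d = 3.436 / 9.327
d ≈ 0.37

By Cohen's convention (0.2 small / 0.5 medium / 0.8 large): small effect.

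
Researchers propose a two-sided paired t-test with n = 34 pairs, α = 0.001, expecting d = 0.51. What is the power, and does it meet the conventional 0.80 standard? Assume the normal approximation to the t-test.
Power ≈ 0.38; the study is underpowered (power < 0.80)

Power calculation (paired t-test, normal approximation):
z_β = d · √n - z_{α/2}
z_β = 0.51 · √34 - 3.291
z_β = 0.51 · 5.831 - 3.291
z_β = -0.317

Power = Φ(z_β) = Φ(-0.317) ≈ 0.376

Effect size d = 0.51 is medium by Cohen's convention (0.2/0.5/0.8).

Threshold: power ≥ 0.80 is conventionally adequate.
Power ≈ 0.38 → the study is underpowered (power < 0.80).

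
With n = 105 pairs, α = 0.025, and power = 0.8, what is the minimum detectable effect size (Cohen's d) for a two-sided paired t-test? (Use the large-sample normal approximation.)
d ≈ 0.30

Minimum detectable effect (paired t-test, normal approximation):
d = (z_{α/2} + z_β) / √n
d = (2.241 + 0.842) / √105
d = 3.083 / 10.247
d ≈ 0.30

By Cohen's convention (0.2 small / 0.5 medium / 0.8 large): small effect.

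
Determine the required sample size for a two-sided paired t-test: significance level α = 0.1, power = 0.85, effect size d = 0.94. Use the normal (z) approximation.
n = 9 pairs

Sample size formula (paired t-test, normal approximation):
n = ((z_{α/2} + z_β) / d)²

z_{α/2} = 1.645 (for α = 0.1, two-sided)
z_β = 1.036 (for power = 0.85)
d = 0.94

n = ((1.645 + 1.036) / 0.94)²
n = (2.852)²
n ≈ 8.13
Round up to the next whole number: n = 9 pairs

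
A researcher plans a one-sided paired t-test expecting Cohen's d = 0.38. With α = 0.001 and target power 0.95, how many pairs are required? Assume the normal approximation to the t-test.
n = 156 pairs

Sample size formula (paired t-test, normal approximation):
n = ((z_α + z_β) / d)²

z_α = 3.090 (for α = 0.001, one-sided)
z_β = 1.645 (for power = 0.95)
d = 0.38

n = ((3.090 + 1.645) / 0.38)²
n = (12.461)²
n ≈ 155.28
Round up to the next whole number: n = 156 pairs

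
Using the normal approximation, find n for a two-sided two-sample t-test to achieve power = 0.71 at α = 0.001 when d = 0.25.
n = 473 per group

Sample size formula (two-sample t-test, normal approximation):
n = 2 · ((z_{α/2} + z_β) / d)²

z_{α/2} = 3.291 (for α = 0.001, two-sided)
z_β = 0.553 (for power = 0.71)
d = 0.25

n = 2 · ((3.291 + 0.553) / 0.25)²
n = 2 · (15.376)²
n ≈ 472.84
Round up to the next whole number: n = 473 per group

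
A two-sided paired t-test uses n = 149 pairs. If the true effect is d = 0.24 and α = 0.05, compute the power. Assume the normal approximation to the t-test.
Power ≈ 0.83

Power calculation (paired t-test, normal approximation):
z_β = d · √n - z_{α/2}
z_β = 0.24 · √149 - 1.960
z_β = 0.24 · 12.207 - 1.960
z_β = 0.970

Power = Φ(z_β) = Φ(0.970) ≈ 0.834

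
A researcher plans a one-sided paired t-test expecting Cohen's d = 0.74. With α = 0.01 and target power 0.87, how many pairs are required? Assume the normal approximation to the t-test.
n = 22 pairs

Sample size formula (paired t-test, normal approximation):
n = ((z_α + z_β) / d)²

z_α = 2.326 (for α = 0.01, one-sided)
z_β = 1.126 (for power = 0.87)
d = 0.74

n = ((2.326 + 1.126) / 0.74)²
n = (4.665)²
n ≈ 21.76
Round up to the next whole number: n = 22 pairs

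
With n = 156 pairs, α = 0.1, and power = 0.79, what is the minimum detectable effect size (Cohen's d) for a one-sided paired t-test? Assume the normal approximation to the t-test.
d ≈ 0.17

Minimum detectable effect (paired t-test, normal approximation):
d = (z_α + z_β) / √n
d = (1.282 + 0.806) / √156
d = 2.088 / 12.490
d ≈ 0.17

By Cohen's convention (0.2 small / 0.5 medium / 0.8 large): very small effect.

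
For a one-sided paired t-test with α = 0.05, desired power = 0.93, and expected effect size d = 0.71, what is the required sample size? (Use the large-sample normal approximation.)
n = 20 pairs

Sample size formula (paired t-test, normal approximation):
n = ((z_α + z_β) / d)²

z_α = 1.645 (for α = 0.05, one-sided)
z_β = 1.476 (for power = 0.93)
d = 0.71

n = ((1.645 + 1.476) / 0.71)²
n = (4.396)²
n ≈ 19.32
Round up to the next whole number: n = 20 pairs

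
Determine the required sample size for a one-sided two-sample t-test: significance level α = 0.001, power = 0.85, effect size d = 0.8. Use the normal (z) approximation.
n = 54 per group

Sample size formula (two-sample t-test, normal approximation):
n = 2 · ((z_α + z_β) / d)²

z_α = 3.090 (for α = 0.001, one-sided)
z_β = 1.036 (for power = 0.85)
d = 0.8

n = 2 · ((3.090 + 1.036) / 0.8)²
n = 2 · (5.158)²
n ≈ 53.21
Round up to the next whole number: n = 54 per group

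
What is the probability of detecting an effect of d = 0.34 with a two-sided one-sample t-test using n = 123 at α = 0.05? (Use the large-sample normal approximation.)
Power ≈ 0.96

Power calculation (one-sample t-test, normal approximation):
z_β = d · √n - z_{α/2}
z_β = 0.34 · √123 - 1.960
z_β = 0.34 · 11.091 - 1.960
z_β = 1.811

Power = Φ(z_β) = Φ(1.811) ≈ 0.965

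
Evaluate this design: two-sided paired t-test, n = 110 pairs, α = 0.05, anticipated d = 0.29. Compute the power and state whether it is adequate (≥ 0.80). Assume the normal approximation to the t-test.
Power ≈ 0.86; the study is adequately powered (power ≥ 0.80)

Power calculation (paired t-test, normal approximation):
z_β = d · √n - z_{α/2}
z_β = 0.29 · √110 - 1.960
z_β = 0.29 · 10.488 - 1.960
z_β = 1.082

Power = Φ(z_β) = Φ(1.082) ≈ 0.860

Effect size d = 0.29 is small by Cohen's convention (0.2/0.5/0.8).

Threshold: power ≥ 0.80 is conventionally adequate.
Power ≈ 0.86 → the study is adequately powered (power ≥ 0.80).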